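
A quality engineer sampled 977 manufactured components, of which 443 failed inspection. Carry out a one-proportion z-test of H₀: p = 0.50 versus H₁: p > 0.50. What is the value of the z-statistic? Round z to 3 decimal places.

z = -2.911

With x = 443 successes in n = 977, p̂ = 0.45343.
Under H₀, SE = √(p₀(1−p₀)/n) = √(0.50·0.50/977) = √0.000255885 = 0.015996.
Test statistic: z = -0.04657/0.015996 = -2.911.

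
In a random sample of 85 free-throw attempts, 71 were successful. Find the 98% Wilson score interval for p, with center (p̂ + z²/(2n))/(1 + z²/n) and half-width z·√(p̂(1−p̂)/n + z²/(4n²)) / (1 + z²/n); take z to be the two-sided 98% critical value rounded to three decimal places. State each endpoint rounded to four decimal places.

(0.7223, 0.9082)

Here p̂ = 71/85 = 0.83529 and z = 2.326 (z² = 5.410276).
Denominator 1 + z²/n = 1 + 5.410276/85 = 1.063650.
Adjusted center: (0.83529 + z²/(2n))/1.063650 = 0.81523.
Radicand: p̂(1−p̂)/n + z²/(4n²) = 0.001618563 + 0.000187207 = 0.001805770.
Half-width = z·√(radicand)/denom = 2.326·0.042494/1.063650 = 0.09293.
So the interval runs from 0.7223 to 0.9082.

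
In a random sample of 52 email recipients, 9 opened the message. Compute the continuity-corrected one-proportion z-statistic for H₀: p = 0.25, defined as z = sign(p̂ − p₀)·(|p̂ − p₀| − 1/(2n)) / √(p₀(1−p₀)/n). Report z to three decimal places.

z = -1.121

With x = 9 successes in n = 52, p̂ = 0.17308. p̂ − p₀ = -0.076923.
Continuity correction 1/(2n) = 1/104 = 0.009615.
Corrected numerator: |-0.076923| − 0.009615 = 0.067308.
SE₀ = √(0.25·0.75/52) = 0.060048.
z = −0.067308/0.060048 = -1.121.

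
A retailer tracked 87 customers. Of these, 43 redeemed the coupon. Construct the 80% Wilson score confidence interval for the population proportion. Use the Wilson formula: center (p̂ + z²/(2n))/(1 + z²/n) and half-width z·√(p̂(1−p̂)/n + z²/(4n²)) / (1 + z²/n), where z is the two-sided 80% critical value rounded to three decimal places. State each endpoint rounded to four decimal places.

p̂ = 43/87 = 0.49425; z = 1.282, so z² = 1.643524.
Denominator 1 + z²/n = 1 + 1.643524/87 = 1.018891.
Adjusted center: (0.49425 + z²/(2n))/1.018891 = 0.49436.
Radicand: p̂(1−p̂)/n + z²/(4n²) = 0.002873184 + 0.000054285 = 0.002927469.
Half-width = z·√(radicand)/denom = 1.282·0.054106/1.018891 = 0.06808.
So the interval runs from 0.4263 to 0.5624.

(0.4263, 0.5624)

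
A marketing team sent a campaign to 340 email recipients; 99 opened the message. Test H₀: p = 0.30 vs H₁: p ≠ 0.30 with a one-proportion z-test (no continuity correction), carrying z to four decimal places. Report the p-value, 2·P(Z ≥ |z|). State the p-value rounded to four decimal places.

p-value = 0.7226

Sample proportion p̂ = 99/340 = 0.29118.
SE₀ = √(0.30·0.70/340) = 0.024853.
z = (p̂ − p₀)/SE = (99/340 − 0.30)/0.024853 ≈ -0.3550.
p-value = 2·P(Z ≥ |z|) with z = -0.3550 → 0.7226.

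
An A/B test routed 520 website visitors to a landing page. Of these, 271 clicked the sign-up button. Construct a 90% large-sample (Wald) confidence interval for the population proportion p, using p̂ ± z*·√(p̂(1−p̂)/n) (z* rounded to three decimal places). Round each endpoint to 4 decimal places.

(0.4851, 0.5572)

With x = 271 successes in n = 520, p̂ = 0.52115.
SE = √(p̂(1−p̂)/n) = √(0.249553/520) = 0.021907.
For 90% confidence, z* = 1.645.
Margin of error: 1.645 × 0.021907 = 0.03604.
Interval: 0.52115 ± 0.03604 → (0.4851, 0.5572).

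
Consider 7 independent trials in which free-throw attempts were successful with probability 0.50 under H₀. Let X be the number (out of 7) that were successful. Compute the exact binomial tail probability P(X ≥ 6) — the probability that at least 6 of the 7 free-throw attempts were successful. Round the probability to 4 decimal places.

P = 0.0625

X ~ Binomial(n=7, p=0.50).
P(X ≥ 6) = C(7,6)·0.50^6·0.50^1 + C(7,7)·0.50^7·0.50^0.
= 0.054688 + 0.007812 = 0.0625.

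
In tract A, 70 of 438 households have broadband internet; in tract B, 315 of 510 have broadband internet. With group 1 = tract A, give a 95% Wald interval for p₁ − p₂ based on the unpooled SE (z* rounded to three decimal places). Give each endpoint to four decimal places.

p̂₁ = 70/438 = 0.15982, p̂₂ = 315/510 = 0.61765; p̂₁ − p̂₂ = -0.45783.
Unpooled SE = √(p̂₁(1−p̂₁)/n₁ + p̂₂(1−p̂₂)/n₂) = √(0.000306566 + 0.000463057) = 0.027742.
z* = 1.960 at the 95% level. Margin of error = 0.05437.
CI: -0.45783 ± 0.05437 = (-0.5122, -0.4035).

(-0.5122, -0.4035)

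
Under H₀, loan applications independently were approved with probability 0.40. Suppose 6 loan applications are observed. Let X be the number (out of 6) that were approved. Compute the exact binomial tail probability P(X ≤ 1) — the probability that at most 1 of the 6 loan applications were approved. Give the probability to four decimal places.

X ~ Binomial(n=6, p=0.40).
P(X ≤ 1) = C(6,0)·0.40^0·0.60^6 + C(6,1)·0.40^1·0.60^5.
= 0.046656 + 0.186624 = 0.2333.

P = 0.2333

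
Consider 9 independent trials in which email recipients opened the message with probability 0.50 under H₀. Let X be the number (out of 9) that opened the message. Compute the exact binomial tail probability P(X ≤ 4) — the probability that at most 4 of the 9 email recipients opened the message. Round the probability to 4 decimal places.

P = 0.5000

X is binomial with n = 9 and p = 0.50.
P(X ≤ 4) = Σ_{j=0}^{4} C(9,j)·0.50^j·0.50^{9−j}.
= 0.001953 + 0.017578 + 0.070312 + 0.164062 + 0.246094 = 0.5000.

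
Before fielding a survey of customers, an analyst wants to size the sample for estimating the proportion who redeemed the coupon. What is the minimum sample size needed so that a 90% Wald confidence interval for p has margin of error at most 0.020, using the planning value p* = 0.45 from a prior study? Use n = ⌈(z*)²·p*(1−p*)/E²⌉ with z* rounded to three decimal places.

For 90% confidence, z* = 1.645.
p*(1−p*) = 0.45·0.55 = 0.2475.
Required n before rounding: 2.706025 × 0.2475 / 0.020² = 1674.353.
⌈1674.353⌉ = 1675.

n = 1675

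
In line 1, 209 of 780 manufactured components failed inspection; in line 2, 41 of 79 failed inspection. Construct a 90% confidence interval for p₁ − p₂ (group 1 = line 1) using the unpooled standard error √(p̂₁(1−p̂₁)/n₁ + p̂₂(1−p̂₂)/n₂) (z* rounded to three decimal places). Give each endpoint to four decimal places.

(-0.3471, -0.1550)

p̂₁ = 0.26795, p̂₂ = 0.51899, so the observed difference is -0.25104.
Unpooled SE = √(p̂₁(1−p̂₁)/n₁ + p̂₂(1−p̂₂)/n₂) = √(0.000251477 + 0.003159993) = 0.058408.
The 90% critical value is z* = 1.645. Margin = 1.645·0.058408 = 0.09608.
Interval: -0.25104 ± 0.09608 → (-0.3471, -0.1550).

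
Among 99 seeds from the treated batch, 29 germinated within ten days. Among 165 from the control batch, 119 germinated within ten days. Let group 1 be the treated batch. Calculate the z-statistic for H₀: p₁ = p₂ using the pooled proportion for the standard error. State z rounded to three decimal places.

Sample proportions: p̂₁ = 29/99 = 0.29293 and p̂₂ = 119/165 = 0.72121.
Pooling: p̂ = 148/264 = 0.56061.
Pooled SE = √[0.2463269·0.01616162] ≈ 0.063095.
z = -0.42828/0.063095 = -6.788.

z = -6.788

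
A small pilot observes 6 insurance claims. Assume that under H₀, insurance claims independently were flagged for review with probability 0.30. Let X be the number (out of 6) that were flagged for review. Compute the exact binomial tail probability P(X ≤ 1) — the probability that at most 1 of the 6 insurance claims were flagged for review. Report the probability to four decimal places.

P = 0.4202

X ~ Binomial(n=6, p=0.30).
P(X ≤ 1) = C(6,0)·0.30^0·0.70^6 + C(6,1)·0.30^1·0.70^5.
= 0.117649 + 0.302526 = 0.4202.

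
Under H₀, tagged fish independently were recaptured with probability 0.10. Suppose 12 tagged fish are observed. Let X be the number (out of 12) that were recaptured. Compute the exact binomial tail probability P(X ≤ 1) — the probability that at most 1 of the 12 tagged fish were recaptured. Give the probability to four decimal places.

P = 0.6590

X is binomial with n = 12 and p = 0.10.
P(X ≤ 1) = C(12,0)·0.10^0·0.90^12 + C(12,1)·0.10^1·0.90^11.
= 0.282430 + 0.376573 = 0.6590.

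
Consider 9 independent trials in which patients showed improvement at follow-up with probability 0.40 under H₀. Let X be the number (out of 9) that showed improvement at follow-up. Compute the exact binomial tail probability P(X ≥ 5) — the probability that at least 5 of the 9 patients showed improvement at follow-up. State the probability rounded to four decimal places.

P = 0.2666

X is binomial with n = 9 and p = 0.40.
P(X ≥ 5) = Σ_{j=5}^{9} C(9,j)·0.40^j·0.60^{9−j}.
= 0.167215 + 0.074318 + 0.021234 + 0.003539 + 0.000262 = 0.2666.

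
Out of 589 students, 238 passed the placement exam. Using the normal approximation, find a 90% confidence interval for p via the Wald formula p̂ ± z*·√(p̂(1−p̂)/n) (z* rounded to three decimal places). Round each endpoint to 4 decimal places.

(0.3708, 0.4373)

p̂ = 238/589 = 0.40407.
Standard error of p̂: √(0.240798/589) = √0.000408826 = 0.020219.
The 90% critical value is z* = 1.645.
Margin = 1.645·0.020219 = 0.03326.
Interval: 0.40407 ± 0.03326 → (0.3708, 0.4373).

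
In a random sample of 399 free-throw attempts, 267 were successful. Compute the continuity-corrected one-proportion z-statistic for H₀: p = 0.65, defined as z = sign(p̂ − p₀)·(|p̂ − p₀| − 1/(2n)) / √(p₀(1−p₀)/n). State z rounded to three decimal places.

With x = 267 successes in n = 399, p̂ = 0.66917. p̂ − p₀ = 0.019173.
Continuity correction 1/(2n) = 1/798 = 0.001253.
Corrected numerator: |0.019173| − 0.001253 = 0.017920.
Null standard error: √(0.65·0.35/399) = √0.000570175 = 0.023878.
z = +0.017920/0.023878 = 0.750.

z = 0.750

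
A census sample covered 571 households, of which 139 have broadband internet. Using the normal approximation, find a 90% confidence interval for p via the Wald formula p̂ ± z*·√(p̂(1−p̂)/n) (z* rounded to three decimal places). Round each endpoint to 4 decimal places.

p̂ = 139/571 = 0.24343.
SE(p̂) = √(0.24343·0.75657/571) = 0.017960.
For 90% confidence, z* = 1.645.
Margin of error: 1.645 × 0.017960 = 0.02954.
Interval: 0.24343 ± 0.02954 → (0.2139, 0.2730).

(0.2139, 0.2730)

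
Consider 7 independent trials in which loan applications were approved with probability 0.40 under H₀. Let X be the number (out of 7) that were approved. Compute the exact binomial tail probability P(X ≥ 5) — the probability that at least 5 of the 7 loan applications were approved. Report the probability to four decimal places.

P = 0.0963

X is binomial with n = 7 and p = 0.40.
P(X ≥ 5) = C(7,5)·0.40^5·0.60^2 + C(7,6)·0.40^6·0.60^1 + C(7,7)·0.40^7·0.60^0.
= 0.077414 + 0.017203 + 0.001638 = 0.0963.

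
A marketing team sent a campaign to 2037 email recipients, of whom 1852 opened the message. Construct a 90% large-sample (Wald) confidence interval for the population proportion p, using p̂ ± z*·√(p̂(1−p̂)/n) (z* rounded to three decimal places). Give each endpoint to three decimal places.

With x = 1852 successes in n = 2037, p̂ = 0.90918.
SE(p̂) = √(0.90918·0.09082/2037) = 0.006367.
The 90% critical value is z* = 1.645.
Margin of error: 1.645 × 0.006367 = 0.01047.
CI: 0.90918 ± 0.01047 = (0.899, 0.920).

(0.899, 0.920)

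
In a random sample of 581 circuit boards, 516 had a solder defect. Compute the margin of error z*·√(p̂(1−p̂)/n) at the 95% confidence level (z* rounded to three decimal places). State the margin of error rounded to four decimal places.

The sample proportion is 516/581 = 0.88812.
SE(p̂) = √(0.88812·0.11188/581) = 0.013077.
z* = 1.960 at the 95% level.
ME = 1.960·0.013077 = 0.0256.

ME = 0.0256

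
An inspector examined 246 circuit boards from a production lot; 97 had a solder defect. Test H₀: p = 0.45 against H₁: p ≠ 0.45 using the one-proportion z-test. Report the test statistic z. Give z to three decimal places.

z = -1.756

With x = 97 successes in n = 246, p̂ = 0.39431.
SE₀ = √(0.45·0.55/246) = 0.031719.
Test statistic: z = -0.05569/0.031719 = -1.756.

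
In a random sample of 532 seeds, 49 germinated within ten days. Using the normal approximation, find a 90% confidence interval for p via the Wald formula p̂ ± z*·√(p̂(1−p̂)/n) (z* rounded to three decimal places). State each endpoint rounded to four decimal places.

(0.0715, 0.1127)

Sample proportion p̂ = 49/532 = 0.09211.
SE = √(p̂(1−p̂)/n) = √(0.083622/532) = 0.012537.
For 90% confidence, z* = 1.645.
Margin of error: 1.645 × 0.012537 = 0.02062.
So the interval runs from 0.0715 to 0.1127.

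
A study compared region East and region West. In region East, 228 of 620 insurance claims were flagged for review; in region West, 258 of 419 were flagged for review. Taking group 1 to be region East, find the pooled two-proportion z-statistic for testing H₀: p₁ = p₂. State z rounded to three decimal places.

Sample proportions: p̂₁ = 228/620 = 0.36774 and p̂₂ = 258/419 = 0.61575.
Pooled p̂ = (228+258)/(620+419) = 486/1039 = 0.46776.
SE = √[p̂(1−p̂)(1/n₁+1/n₂)] = √[0.46776·0.53224·(1/620+1/419)] ≈ 0.031555.
z = -0.24801/0.031555 = -7.860.

z = -7.860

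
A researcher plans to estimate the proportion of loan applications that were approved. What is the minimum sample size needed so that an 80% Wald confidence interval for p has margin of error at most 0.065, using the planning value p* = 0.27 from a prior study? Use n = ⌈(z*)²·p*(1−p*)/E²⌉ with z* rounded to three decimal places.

For 80% confidence, z* = 1.282.
p*(1−p*) = 0.1971.
Required n before rounding: 1.643524 × 0.1971 / 0.065² = 76.672.
⌈76.672⌉ = 77.

n = 77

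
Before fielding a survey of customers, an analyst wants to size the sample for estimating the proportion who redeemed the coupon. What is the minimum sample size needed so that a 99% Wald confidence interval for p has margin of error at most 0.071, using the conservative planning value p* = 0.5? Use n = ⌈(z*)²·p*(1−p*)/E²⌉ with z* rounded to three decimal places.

n = 330

For 99% confidence, z* = 2.576.
p*(1−p*) = 0.50·0.50 = 0.2500.
Required n before rounding: 6.635776 × 0.2500 / 0.071² = 329.090.
⌈329.090⌉ = 330.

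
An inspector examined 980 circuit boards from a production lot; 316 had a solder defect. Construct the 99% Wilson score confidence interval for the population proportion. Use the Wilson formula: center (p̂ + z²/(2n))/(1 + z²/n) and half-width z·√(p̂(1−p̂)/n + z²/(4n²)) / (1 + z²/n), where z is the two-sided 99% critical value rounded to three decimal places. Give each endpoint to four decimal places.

Here p̂ = 316/980 = 0.32245 and z = 2.576 (z² = 6.635776).
1 + z²/n = 1.006771.
Adjusted center: (0.32245 + z²/(2n))/1.006771 = 0.32364.
Radicand: p̂(1−p̂)/n + z²/(4n²) = 0.000222934 + 0.000001727 = 0.000224661.
Half-width = 2.576·√0.000224661/1.006771 = 0.03835.
CI: 0.32364 ± 0.03835 = (0.2853, 0.3620).

(0.2853, 0.3620)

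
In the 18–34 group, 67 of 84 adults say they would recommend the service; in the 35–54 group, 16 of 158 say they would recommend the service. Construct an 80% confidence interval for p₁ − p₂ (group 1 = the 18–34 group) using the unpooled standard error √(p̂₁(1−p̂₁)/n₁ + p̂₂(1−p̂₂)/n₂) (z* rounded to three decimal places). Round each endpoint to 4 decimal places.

(0.6323, 0.7604)

p̂₁ = 0.79762, p̂₂ = 0.10127, so the observed difference is 0.69635.
SE = √(0.001921701 + 0.000576019) = √0.002497720 = 0.049977.
z* = 1.282 at the 80% level. Margin = 1.282·0.049977 = 0.06407.
Interval: 0.69635 ± 0.06407 → (0.6323, 0.7604).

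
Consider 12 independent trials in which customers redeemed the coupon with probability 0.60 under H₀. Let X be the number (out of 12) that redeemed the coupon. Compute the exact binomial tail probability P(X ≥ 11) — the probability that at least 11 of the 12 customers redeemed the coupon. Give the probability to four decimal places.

X ~ Binomial(n=12, p=0.60).
P(X ≥ 11) = C(12,11)·0.60^11·0.40^1 + C(12,12)·0.60^12·0.40^0.
= 0.017414 + 0.002177 = 0.0196.

P = 0.0196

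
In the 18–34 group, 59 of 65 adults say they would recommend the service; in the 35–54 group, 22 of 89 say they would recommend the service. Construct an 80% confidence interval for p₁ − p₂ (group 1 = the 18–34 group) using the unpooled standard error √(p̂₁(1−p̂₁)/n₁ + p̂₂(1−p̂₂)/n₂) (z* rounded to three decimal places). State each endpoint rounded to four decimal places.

(0.5860, 0.7350)

p̂₁ = 59/65 = 0.90769, p̂₂ = 22/89 = 0.24719; p̂₁ − p̂₂ = 0.66050.
Unpooled SE = √(p̂₁(1−p̂₁)/n₁ + p̂₂(1−p̂₂)/n₂) = √(0.001289030 + 0.002090872) = 0.058137.
z* = 1.282 at the 80% level. Margin = 1.282·0.058137 = 0.07453.
Interval: 0.66050 ± 0.07453 → (0.5860, 0.7350).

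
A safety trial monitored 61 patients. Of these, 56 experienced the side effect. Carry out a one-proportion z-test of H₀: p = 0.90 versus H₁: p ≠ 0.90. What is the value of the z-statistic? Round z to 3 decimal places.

Sample proportion p̂ = 56/61 = 0.91803.
SE₀ = √(0.90·0.10/61) = 0.038411.
Test statistic: z = 0.01803/0.038411 = 0.469.

z = 0.469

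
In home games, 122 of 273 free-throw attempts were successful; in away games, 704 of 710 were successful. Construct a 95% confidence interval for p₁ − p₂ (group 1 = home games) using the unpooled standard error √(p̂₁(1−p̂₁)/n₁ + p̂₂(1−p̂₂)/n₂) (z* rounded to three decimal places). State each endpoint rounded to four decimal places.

p̂₁ = 122/273 = 0.44689, p̂₂ = 704/710 = 0.99155; p̂₁ − p̂₂ = -0.54466.
SE = √(0.000905417 + 0.000011802) = √0.000917219 = 0.030286.
z* = 1.960 at the 95% level. Margin of error = 0.05936.
Interval: -0.54466 ± 0.05936 → (-0.6040, -0.4853).

(-0.6040, -0.4853)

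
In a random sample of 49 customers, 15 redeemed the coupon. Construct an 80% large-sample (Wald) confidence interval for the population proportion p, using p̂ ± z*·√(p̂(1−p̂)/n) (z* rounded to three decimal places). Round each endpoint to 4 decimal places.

p̂ = 15/49 = 0.30612.
SE(p̂) = √(0.30612·0.69388/49) = 0.065840.
The 80% critical value is z* = 1.282.
Margin = 1.282·0.065840 = 0.08441.
CI: 0.30612 ± 0.08441 = (0.2217, 0.3905).

(0.2217, 0.3905)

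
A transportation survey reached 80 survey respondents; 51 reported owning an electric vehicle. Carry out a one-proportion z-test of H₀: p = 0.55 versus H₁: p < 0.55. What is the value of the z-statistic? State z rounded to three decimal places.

z = 1.573

With x = 51 successes in n = 80, p̂ = 0.63750.
Null standard error: √(0.55·0.45/80) = √0.003093750 = 0.055621.
z = (p̂ − p₀)/SE = (0.63750 − 0.55)/0.055621 = 1.573.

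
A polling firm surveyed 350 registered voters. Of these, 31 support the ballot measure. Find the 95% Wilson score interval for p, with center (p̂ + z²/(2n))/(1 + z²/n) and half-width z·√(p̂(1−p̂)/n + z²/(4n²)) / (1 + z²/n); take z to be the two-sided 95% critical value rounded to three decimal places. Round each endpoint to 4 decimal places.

(0.0631, 0.1230)

Here p̂ = 31/350 = 0.08857 and z = 1.960 (z² = 3.841600).
Denominator 1 + z²/n = 1 + 3.841600/350 = 1.010976.
Center = (0.08857 + 0.005488)/1.010976 = 0.09304.
Radicand: p̂(1−p̂)/n + z²/(4n²) = 0.000230647 + 0.000007840 = 0.000238487.
Half-width = z·√(radicand)/denom = 1.960·0.015443/1.010976 = 0.02994.
CI: 0.09304 ± 0.02994 = (0.0631, 0.1230).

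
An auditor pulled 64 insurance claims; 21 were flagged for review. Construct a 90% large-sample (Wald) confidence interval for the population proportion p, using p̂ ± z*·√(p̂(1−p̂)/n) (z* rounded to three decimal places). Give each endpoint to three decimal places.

The sample proportion is 21/64 = 0.32812.
SE(p̂) = √(0.32812·0.67188/64) = 0.058691.
z* = 1.645 at the 90% level.
Margin = 1.645·0.058691 = 0.09655.
Interval: 0.32812 ± 0.09655 → (0.232, 0.425).

(0.232, 0.425)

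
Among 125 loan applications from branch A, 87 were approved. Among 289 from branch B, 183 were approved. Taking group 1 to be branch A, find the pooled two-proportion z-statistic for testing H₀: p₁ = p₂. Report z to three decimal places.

p̂₁ = 87/125 = 0.69600, p̂₂ = 183/289 = 0.63322.
Pooling: p̂ = 270/414 = 0.65217.
Pooled SE = √[0.2268431·0.01146021] ≈ 0.050987.
z = 0.06278/0.050987 = 1.231.

z = 1.231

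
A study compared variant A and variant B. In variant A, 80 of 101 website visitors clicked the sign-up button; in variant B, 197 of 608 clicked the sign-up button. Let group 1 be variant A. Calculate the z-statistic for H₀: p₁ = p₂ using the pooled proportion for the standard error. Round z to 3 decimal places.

p̂₁ = 80/101 = 0.79208, p̂₂ = 197/608 = 0.32401.
Pooling: p̂ = 277/709 = 0.39069.
Pooled SE = √[0.2380516·0.01154573] ≈ 0.052426.
z = (p̂₁ − p̂₂)/SE = (0.79208 − 0.32401)/0.052426 = 0.46807/0.052426 = 8.928.

z = 8.928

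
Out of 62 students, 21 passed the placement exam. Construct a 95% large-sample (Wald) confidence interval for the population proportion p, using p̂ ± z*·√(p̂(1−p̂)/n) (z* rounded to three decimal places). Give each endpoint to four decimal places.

(0.2209, 0.4565)

The sample proportion is 21/62 = 0.33871.
Standard error of p̂: √(0.223985/62) = √0.003612668 = 0.060105.
For 95% confidence, z* = 1.960.
Margin = 1.960·0.060105 = 0.11781.
CI: 0.33871 ± 0.11781 = (0.2209, 0.4565).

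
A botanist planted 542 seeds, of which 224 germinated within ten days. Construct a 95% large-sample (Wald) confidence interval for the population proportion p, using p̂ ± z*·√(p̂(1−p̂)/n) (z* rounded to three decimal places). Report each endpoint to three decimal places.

(0.372, 0.455)

The sample proportion is 224/542 = 0.41328.
SE = √(p̂(1−p̂)/n) = √(0.242480/542) = 0.021151.
z* = 1.960 at the 95% level.
Margin of error: 1.960 × 0.021151 = 0.04146.
Interval: 0.41328 ± 0.04146 → (0.372, 0.455).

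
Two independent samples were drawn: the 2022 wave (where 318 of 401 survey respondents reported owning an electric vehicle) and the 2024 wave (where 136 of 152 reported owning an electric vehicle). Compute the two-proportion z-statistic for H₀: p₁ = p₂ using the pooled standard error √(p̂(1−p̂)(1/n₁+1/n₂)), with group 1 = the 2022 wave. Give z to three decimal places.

z = -2.786

p̂₁ = 318/401 = 0.79302, p̂₂ = 136/152 = 0.89474.
Pooling: p̂ = 454/553 = 0.82098.
Pooled SE = √[0.1469741·0.00907271] ≈ 0.036516.
z = (p̂₁ − p̂₂)/SE = (0.79302 − 0.89474)/0.036516 = -0.10172/0.036516 = -2.786.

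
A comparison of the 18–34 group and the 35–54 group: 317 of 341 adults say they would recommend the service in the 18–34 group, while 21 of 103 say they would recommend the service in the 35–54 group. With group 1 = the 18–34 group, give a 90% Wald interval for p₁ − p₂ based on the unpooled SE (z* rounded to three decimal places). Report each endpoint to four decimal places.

p̂₁ = 0.92962, p̂₂ = 0.20388, so the observed difference is 0.72574.
SE = √(0.000191870 + 0.001575874) = √0.001767744 = 0.042045.
The 90% critical value is z* = 1.645. Margin of error = 0.06916.
So the interval runs from 0.6566 to 0.7949.

(0.6566, 0.7949)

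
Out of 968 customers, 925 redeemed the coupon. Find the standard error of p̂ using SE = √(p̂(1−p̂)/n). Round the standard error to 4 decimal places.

SE = 0.0066

The sample proportion is 925/968 = 0.95558.
p̂(1−p̂) = 0.95558·0.04442 = 0.042447.
Dividing by n and taking the root: √0.000043850 = 0.0066.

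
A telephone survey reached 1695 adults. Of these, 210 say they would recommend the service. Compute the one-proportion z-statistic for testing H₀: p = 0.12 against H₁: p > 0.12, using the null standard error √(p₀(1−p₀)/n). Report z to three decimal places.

The sample proportion is 210/1695 = 0.12389.
Null standard error: √(0.12·0.88/1695) = √0.000062301 = 0.007893.
z = (0.12389 − 0.12)/0.007893 = 0.00389/0.007893 = 0.493.

z = 0.493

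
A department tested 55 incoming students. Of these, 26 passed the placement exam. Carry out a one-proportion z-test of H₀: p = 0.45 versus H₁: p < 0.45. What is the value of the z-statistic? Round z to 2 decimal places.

z = 0.34

The sample proportion is 26/55 = 0.47273.
SE₀ = √(0.45·0.55/55) = 0.067082.
z = (0.47273 − 0.45)/0.067082 = 0.02273/0.067082 = 0.34.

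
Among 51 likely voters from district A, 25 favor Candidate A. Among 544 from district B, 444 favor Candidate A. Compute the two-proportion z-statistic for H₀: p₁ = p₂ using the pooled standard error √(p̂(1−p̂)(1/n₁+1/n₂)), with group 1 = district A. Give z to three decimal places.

Sample proportions: p̂₁ = 25/51 = 0.49020 and p̂₂ = 444/544 = 0.81618.
Pooling: p̂ = 469/595 = 0.78824.
Pooled SE = √[0.1669204·0.02144608] ≈ 0.059831.
z = (p̂₁ − p̂₂)/SE = (0.49020 − 0.81618)/0.059831 = -0.32598/0.059831 = -5.448.

z = -5.448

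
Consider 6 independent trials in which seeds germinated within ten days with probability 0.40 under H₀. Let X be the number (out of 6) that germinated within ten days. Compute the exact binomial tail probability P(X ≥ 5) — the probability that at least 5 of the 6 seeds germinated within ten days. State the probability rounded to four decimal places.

X is binomial with n = 6 and p = 0.40.
P(X ≥ 5) = C(6,5)·0.40^5·0.60^1 + C(6,6)·0.40^6·0.60^0.
= 0.036864 + 0.004096 = 0.0410.

P = 0.0410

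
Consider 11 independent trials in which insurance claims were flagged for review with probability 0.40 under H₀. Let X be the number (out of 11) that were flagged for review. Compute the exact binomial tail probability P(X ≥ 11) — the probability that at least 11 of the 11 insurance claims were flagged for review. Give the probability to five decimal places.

X is binomial with n = 11 and p = 0.40.
P(X ≥ 11) = C(11,11)·0.40^11·0.60^0.
= 0.000042 = 0.00004.

P = 0.00004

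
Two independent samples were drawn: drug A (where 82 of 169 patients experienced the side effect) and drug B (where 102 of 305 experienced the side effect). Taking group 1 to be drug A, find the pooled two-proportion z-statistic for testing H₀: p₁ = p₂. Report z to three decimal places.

Sample proportions: p̂₁ = 82/169 = 0.48521 and p̂₂ = 102/305 = 0.33443.
Pooling: p̂ = 184/474 = 0.38819.
Pooled SE = √[0.2374976·0.00919585] ≈ 0.046733.
z = (p̂₁ − p̂₂)/SE = (0.48521 − 0.33443)/0.046733 = 0.15078/0.046733 = 3.226.

z = 3.226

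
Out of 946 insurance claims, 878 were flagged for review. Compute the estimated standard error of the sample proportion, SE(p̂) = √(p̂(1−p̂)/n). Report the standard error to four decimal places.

SE = 0.0084

The sample proportion is 878/946 = 0.92812.
p̂(1−p̂) = 0.066713.
Dividing by n and taking the root: √0.000070521 = 0.0084.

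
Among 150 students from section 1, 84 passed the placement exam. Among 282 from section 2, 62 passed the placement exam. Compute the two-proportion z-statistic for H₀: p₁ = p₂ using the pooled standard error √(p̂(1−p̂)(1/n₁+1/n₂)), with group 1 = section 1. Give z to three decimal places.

z = 7.116

p̂₁ = 84/150 = 0.56000, p̂₂ = 62/282 = 0.21986.
Pooled p̂ = (84+62)/(150+282) = 146/432 = 0.33796.
Pooled SE = √[0.2237440·0.01021277] ≈ 0.047802.
z = (p̂₁ − p̂₂)/SE = (0.56000 − 0.21986)/0.047802 = 0.34014/0.047802 = 7.116.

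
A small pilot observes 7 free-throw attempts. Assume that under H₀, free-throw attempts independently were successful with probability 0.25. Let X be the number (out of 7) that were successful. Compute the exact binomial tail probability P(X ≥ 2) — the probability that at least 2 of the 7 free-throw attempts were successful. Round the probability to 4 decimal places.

P = 0.5551

X is binomial with n = 7 and p = 0.25.
P(X ≥ 2) = Σ_{j=2}^{7} C(7,j)·0.25^j·0.75^{7−j}.
= 0.311462 + 0.173035 + 0.057678 + 0.011536 + 0.001282 + 0.000061 = 0.5551.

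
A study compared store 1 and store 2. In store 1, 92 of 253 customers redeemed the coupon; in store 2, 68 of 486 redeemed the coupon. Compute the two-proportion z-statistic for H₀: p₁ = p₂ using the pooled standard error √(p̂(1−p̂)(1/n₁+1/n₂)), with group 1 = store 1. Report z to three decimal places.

z = 7.007

p̂₁ = 92/253 = 0.36364, p̂₂ = 68/486 = 0.13992.
Pooling: p̂ = 160/739 = 0.21651.
SE = √[p̂(1−p̂)(1/n₁+1/n₂)] = √[0.21651·0.78349·(1/253+1/486)] ≈ 0.031930.
z = 0.22372/0.031930 = 7.007.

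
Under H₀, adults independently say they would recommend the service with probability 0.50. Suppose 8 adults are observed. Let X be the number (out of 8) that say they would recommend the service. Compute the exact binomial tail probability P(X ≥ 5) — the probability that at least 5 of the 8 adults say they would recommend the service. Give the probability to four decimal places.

P = 0.3633

X is binomial with n = 8 and p = 0.50.
P(X ≥ 5) = C(8,5)·0.50^5·0.50^3 + C(8,6)·0.50^6·0.50^2 + C(8,7)·0.50^7·0.50^1 + C(8,8)·0.50^8·0.50^0.
= 0.218750 + 0.109375 + 0.031250 + 0.003906 = 0.3633.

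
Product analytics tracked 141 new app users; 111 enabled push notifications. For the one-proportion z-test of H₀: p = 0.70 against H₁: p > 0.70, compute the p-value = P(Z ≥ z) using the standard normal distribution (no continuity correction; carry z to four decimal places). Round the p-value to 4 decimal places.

Sample proportion p̂ = 111/141 = 0.78723.
Under H₀, SE = √(p₀(1−p₀)/n) = √(0.70·0.30/141) = √0.001489362 = 0.038592.
Test statistic (full precision, shown to 4 dp): z = (111/141 − 0.70)/SE₀ ≈ 2.2604.
p-value = P(Z ≥ z) with z = 2.2604 → 0.0119.

p-value = 0.0119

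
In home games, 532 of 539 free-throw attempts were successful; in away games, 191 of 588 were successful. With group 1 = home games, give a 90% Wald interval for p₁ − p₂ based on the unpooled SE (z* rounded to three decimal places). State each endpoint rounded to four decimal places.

p̂₁ = 0.98701, p̂₂ = 0.32483, so the observed difference is 0.66218.
Unpooled SE = √(p̂₁(1−p̂₁)/n₁ + p̂₂(1−p̂₂)/n₂) = √(0.000023782 + 0.000372985) = 0.019919.
The 90% critical value is z* = 1.645. Margin = 1.645·0.019919 = 0.03277.
CI: 0.66218 ± 0.03277 = (0.6294, 0.6949).

(0.6294, 0.6949)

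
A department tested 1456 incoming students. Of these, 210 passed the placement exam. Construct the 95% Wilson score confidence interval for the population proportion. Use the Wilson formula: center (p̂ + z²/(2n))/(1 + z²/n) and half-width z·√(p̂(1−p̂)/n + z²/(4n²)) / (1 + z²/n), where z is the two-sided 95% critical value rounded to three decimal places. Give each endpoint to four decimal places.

p̂ = 210/1456 = 0.14423; z = 1.960, so z² = 3.841600.
Denominator 1 + z²/n = 1 + 3.841600/1456 = 1.002638.
Center = (0.14423 + 0.001319)/1.002638 = 0.14517.
Radicand: p̂(1−p̂)/n + z²/(4n²) = 0.000084772 + 0.000000453 = 0.000085225.
Half-width = z·√(radicand)/denom = 1.960·0.009232/1.002638 = 0.01805.
So the interval runs from 0.1271 to 0.1632.

(0.1271, 0.1632)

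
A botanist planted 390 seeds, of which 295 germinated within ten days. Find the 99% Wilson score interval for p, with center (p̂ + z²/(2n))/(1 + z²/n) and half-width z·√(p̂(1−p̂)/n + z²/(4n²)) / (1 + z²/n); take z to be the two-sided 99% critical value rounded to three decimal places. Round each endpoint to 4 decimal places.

(0.6964, 0.8078)

Here p̂ = 295/390 = 0.75641 and z = 2.576 (z² = 6.635776).
1 + z²/n = 1.017015.
Center = (0.75641 + 0.008507)/1.017015 = 0.75212.
Radicand: p̂(1−p̂)/n + z²/(4n²) = 0.000472446 + 0.000010907 = 0.000483353.
Half-width = 2.576·√0.000483353/1.017015 = 0.05569.
CI: 0.75212 ± 0.05569 = (0.6964, 0.8078).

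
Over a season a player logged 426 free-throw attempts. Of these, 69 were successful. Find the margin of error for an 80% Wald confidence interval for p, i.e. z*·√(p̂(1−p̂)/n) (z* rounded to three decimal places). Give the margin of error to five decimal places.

The sample proportion is 69/426 = 0.16197.
SE(p̂) = √(0.16197·0.83803/426) = 0.017850.
The 80% critical value is z* = 1.282.
Margin of error = z*·SE = 1.282 × 0.017850 = 0.02288.

ME = 0.02288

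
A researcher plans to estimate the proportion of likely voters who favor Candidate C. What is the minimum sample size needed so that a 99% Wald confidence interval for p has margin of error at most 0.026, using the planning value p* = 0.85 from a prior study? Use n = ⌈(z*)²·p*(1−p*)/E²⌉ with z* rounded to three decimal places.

For 99% confidence, z* = 2.576.
p*(1−p*) = 0.85·0.15 = 0.1275.
Required n before rounding: 6.635776 × 0.1275 / 0.026² = 1251.570.
⌈1251.570⌉ = 1252.

n = 1252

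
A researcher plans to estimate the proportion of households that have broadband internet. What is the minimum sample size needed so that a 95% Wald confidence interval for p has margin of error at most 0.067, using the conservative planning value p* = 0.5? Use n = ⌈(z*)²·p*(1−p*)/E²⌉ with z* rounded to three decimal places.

n = 214

For 95% confidence, z* = 1.960.
p*(1−p*) = 0.50·0.50 = 0.2500.
Required n before rounding: 3.841600 × 0.2500 / 0.067² = 213.945.
⌈213.945⌉ = 214.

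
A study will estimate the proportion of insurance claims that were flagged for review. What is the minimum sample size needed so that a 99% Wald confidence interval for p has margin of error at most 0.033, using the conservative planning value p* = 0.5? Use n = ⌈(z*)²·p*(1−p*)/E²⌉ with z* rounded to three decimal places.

z* = 2.576 at the 99% level.
p*(1−p*) = 0.2500.
Required n before rounding: 6.635776 × 0.2500 / 0.033² = 1523.365.
⌈1523.365⌉ = 1524.

n = 1524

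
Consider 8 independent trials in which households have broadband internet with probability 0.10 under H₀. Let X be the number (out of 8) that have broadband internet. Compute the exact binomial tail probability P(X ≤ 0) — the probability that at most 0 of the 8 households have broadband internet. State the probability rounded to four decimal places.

X is binomial with n = 8 and p = 0.10.
P(X ≤ 0) = C(8,0)·0.10^0·0.90^8.
= 0.430467 = 0.4305.

P = 0.4305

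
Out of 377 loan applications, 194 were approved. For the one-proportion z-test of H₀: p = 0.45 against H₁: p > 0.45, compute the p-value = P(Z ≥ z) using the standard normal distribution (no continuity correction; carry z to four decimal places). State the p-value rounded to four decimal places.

p̂ = 194/377 = 0.51459.
Null standard error: √(0.45·0.55/377) = √0.000656499 = 0.025622.
z = (p̂ − p₀)/SE = (194/377 − 0.45)/0.025622 ≈ 2.5208.
From the standard normal, P(Z ≥ z) = 0.0059.

p-value = 0.0059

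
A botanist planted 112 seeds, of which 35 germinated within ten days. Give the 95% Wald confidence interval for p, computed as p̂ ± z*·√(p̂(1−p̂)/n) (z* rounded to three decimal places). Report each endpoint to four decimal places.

(0.2267, 0.3983)

The sample proportion is 35/112 = 0.31250.
Standard error of p̂: √(0.214844/112) = √0.001918248 = 0.043798.
For 95% confidence, z* = 1.960.
Margin = 1.960·0.043798 = 0.08584.
Interval: 0.31250 ± 0.08584 → (0.2267, 0.3983).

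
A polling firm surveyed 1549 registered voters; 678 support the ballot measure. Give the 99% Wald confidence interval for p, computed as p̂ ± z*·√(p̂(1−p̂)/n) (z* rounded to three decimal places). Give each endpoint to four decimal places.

The sample proportion is 678/1549 = 0.43770.
SE = √(p̂(1−p̂)/n) = √(0.246119/1549) = 0.012605.
z* = 2.576 at the 99% level.
Margin = 2.576·0.012605 = 0.03247.
CI: 0.43770 ± 0.03247 = (0.4052, 0.4702).

(0.4052, 0.4702)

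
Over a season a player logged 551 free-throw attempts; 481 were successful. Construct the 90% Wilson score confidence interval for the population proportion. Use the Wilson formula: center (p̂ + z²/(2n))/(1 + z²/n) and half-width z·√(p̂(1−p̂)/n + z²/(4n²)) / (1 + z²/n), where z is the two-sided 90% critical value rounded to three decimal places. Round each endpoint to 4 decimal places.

(0.8478, 0.8945)

p̂ = 481/551 = 0.87296; z = 1.645, so z² = 2.706025.
Denominator 1 + z²/n = 1 + 2.706025/551 = 1.004911.
Adjusted center: (0.87296 + z²/(2n))/1.004911 = 0.87114.
Radicand: p̂(1−p̂)/n + z²/(4n²) = 0.000201274 + 0.000002228 = 0.000203502.
Half-width = z·√(radicand)/denom = 1.645·0.014265/1.004911 = 0.02335.
So the interval runs from 0.8478 to 0.8945.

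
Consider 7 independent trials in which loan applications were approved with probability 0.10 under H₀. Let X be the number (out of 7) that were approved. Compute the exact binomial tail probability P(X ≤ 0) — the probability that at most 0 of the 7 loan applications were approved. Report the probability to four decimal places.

X is binomial with n = 7 and p = 0.10.
P(X ≤ 0) = C(7,0)·0.10^0·0.90^7.
= 0.478297 = 0.4783.

P = 0.4783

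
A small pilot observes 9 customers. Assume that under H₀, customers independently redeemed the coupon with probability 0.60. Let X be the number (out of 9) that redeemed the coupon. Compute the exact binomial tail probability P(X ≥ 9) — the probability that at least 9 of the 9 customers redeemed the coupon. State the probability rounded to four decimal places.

X is binomial with n = 9 and p = 0.60.
P(X ≥ 9) = C(9,9)·0.60^9·0.40^0.
= 0.010078 = 0.0101.

P = 0.0101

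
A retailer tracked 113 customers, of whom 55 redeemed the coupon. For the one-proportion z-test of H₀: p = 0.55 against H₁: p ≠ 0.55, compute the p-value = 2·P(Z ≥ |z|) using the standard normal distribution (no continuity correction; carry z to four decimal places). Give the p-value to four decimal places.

p-value = 0.1764

The sample proportion is 55/113 = 0.48673.
SE₀ = √(0.55·0.45/113) = 0.046800.
z = (p̂ − p₀)/SE = (55/113 − 0.55)/0.046800 ≈ -1.3520.
From the standard normal, 2·P(Z ≥ |z|) = 0.1764.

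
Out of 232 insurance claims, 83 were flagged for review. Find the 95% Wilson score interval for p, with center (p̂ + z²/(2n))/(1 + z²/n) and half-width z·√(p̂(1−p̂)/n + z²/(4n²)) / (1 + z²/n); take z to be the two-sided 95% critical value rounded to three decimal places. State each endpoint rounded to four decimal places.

p̂ = 83/232 = 0.35776; z = 1.960, so z² = 3.841600.
Denominator 1 + z²/n = 1 + 3.841600/232 = 1.016559.
Adjusted center: (0.35776 + z²/(2n))/1.016559 = 0.36008.
Radicand: p̂(1−p̂)/n + z²/(4n²) = 0.000990377 + 0.000017843 = 0.001008220.
Half-width = 1.960·√0.001008220/1.016559 = 0.06122.
So the interval runs from 0.2989 to 0.4213.

(0.2989, 0.4213)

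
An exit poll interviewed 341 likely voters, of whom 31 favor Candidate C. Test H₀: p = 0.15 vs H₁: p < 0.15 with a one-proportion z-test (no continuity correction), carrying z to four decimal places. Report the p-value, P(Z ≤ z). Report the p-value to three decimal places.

p̂ = 31/341 = 0.09091.
Under H₀, SE = √(p₀(1−p₀)/n) = √(0.15·0.85/341) = √0.000373900 = 0.019337.
Test statistic (full precision, shown to 4 dp): z = (31/341 − 0.15)/SE₀ ≈ -3.0559.
From the standard normal, P(Z ≤ z) = 0.001.

p-value = 0.001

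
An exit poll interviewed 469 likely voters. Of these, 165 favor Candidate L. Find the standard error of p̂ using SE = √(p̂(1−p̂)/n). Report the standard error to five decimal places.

Sample proportion p̂ = 165/469 = 0.35181.
p̂(1−p̂) = 0.228040.
SE = √(0.228040/469) = 0.02205.

SE = 0.02205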